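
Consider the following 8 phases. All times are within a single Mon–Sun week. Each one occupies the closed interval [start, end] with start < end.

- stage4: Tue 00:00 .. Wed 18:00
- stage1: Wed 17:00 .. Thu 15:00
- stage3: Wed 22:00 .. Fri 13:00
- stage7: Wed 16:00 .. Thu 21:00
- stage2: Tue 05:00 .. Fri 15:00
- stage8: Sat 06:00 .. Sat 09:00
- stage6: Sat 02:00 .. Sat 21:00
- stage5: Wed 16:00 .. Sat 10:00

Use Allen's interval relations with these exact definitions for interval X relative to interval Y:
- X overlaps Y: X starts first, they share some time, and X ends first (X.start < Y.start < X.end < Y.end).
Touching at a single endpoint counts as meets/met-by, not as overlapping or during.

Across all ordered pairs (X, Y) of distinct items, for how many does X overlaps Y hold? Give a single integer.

8

Checking all 56 ordered pairs for relation 'overlaps'; matching pairs in alphabetical order:
(stage1, stage3): stage1 overlaps stage3 ✓
(stage2, stage5): stage2 overlaps stage5 ✓
(stage4, stage1): stage4 overlaps stage1 ✓
(stage4, stage2): stage4 overlaps stage2 ✓
(stage4, stage5): stage4 overlaps stage5 ✓
(stage4, stage7): stage4 overlaps stage7 ✓
(stage5, stage6): stage5 overlaps stage6 ✓
(stage7, stage3): stage7 overlaps stage3 ✓
Count: 8.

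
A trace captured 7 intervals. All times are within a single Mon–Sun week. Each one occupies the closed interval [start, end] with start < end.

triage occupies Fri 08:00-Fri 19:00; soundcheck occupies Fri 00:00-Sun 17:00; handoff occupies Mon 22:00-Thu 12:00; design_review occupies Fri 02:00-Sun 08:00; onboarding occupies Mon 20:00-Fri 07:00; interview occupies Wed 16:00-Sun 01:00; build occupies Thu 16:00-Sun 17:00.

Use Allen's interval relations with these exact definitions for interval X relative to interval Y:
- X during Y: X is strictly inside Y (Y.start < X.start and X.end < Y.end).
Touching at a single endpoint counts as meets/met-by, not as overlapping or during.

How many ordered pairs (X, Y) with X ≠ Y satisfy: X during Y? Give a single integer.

7

Checking all 42 ordered pairs for relation 'during'; matching pairs in alphabetical order:
(design_review, build): design_review during build ✓
(design_review, soundcheck): design_review during soundcheck ✓
(handoff, onboarding): handoff during onboarding ✓
(triage, build): triage during build ✓
(triage, design_review): triage during design_review ✓
(triage, interview): triage during interview ✓
(triage, soundcheck): triage during soundcheck ✓
Count: 7.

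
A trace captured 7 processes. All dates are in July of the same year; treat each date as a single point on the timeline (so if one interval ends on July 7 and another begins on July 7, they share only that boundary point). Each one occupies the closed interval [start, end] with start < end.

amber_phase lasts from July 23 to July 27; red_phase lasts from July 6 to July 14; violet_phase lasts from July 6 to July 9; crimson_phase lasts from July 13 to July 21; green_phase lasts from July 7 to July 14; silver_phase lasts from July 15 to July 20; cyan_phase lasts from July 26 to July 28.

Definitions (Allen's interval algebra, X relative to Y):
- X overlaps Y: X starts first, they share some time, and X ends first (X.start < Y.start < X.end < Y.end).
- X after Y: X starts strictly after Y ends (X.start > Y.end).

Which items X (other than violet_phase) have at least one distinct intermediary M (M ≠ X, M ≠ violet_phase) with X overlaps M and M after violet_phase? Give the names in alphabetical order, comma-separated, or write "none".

amber_phase, green_phase, red_phase

Target violet_phase = [July 6, July 9].
Intermediaries M with M after violet_phase: amber_phase, crimson_phase, cyan_phase, silver_phase.
Via amber_phase — items with X overlaps amber_phase: none.
Via crimson_phase — items with X overlaps crimson_phase: green_phase, red_phase.
Via cyan_phase — items with X overlaps cyan_phase: amber_phase.
Via silver_phase — items with X overlaps silver_phase: none.
Union: amber_phase, green_phase, red_phase.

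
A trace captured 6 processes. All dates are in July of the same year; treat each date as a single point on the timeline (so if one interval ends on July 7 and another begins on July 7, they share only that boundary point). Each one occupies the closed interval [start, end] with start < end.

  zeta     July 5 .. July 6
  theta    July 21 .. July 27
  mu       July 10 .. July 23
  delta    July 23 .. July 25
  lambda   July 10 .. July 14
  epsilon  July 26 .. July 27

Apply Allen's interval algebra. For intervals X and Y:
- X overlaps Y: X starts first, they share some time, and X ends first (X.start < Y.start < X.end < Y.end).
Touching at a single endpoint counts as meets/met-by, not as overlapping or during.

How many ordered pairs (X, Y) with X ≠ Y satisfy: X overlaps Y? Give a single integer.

Checking all 30 ordered pairs for relation 'overlaps'; matching pairs in alphabetical order:
(mu, theta): mu overlaps theta ✓
Count: 1.

1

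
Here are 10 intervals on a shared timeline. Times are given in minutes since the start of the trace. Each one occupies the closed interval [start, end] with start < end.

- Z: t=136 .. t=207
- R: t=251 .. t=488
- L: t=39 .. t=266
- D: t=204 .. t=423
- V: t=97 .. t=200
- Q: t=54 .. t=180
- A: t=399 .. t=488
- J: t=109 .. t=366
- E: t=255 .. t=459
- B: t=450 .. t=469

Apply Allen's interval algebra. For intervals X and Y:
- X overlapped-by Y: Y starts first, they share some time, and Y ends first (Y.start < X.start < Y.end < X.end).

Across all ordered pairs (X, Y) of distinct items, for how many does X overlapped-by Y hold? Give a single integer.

Checking all 90 ordered pairs for relation 'overlapped-by'; matching pairs in alphabetical order:
(A, D): A overlapped-by D ✓
(A, E): A overlapped-by E ✓
(B, E): B overlapped-by E ✓
(D, J): D overlapped-by J ✓
(D, L): D overlapped-by L ✓
(D, Z): D overlapped-by Z ✓
(E, D): E overlapped-by D ✓
(E, J): E overlapped-by J ✓
(E, L): E overlapped-by L ✓
(J, L): J overlapped-by L ✓
(J, Q): J overlapped-by Q ✓
(J, V): J overlapped-by V ✓
(R, D): R overlapped-by D ✓
(R, J): R overlapped-by J ✓
(R, L): R overlapped-by L ✓
(V, Q): V overlapped-by Q ✓
(Z, Q): Z overlapped-by Q ✓
(Z, V): Z overlapped-by V ✓
Count: 18.

18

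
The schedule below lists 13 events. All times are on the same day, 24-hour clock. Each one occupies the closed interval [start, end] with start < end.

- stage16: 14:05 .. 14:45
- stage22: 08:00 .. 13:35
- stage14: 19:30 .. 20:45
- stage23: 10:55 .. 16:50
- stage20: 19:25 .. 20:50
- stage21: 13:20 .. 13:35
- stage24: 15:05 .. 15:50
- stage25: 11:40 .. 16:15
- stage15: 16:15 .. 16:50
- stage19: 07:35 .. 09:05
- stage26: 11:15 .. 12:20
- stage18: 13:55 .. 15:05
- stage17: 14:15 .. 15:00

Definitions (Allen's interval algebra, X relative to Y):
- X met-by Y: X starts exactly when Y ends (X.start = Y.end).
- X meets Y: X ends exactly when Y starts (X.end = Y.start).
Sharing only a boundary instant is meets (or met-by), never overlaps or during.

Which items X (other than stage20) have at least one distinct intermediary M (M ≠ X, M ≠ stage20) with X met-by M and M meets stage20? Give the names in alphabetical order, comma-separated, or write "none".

none

Target stage20 = [19:25, 20:50].
Intermediaries M with M meets stage20: none.
Union: none.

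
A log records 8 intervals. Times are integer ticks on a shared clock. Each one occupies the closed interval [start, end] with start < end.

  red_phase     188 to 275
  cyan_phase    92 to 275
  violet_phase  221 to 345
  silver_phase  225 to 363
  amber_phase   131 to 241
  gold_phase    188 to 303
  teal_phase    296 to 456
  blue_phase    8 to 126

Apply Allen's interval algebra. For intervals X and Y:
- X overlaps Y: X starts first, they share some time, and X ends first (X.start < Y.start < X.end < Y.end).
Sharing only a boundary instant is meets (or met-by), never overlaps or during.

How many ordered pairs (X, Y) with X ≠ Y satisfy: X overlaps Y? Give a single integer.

16

Checking all 56 ordered pairs for relation 'overlaps'; matching pairs in alphabetical order:
(amber_phase, gold_phase): amber_phase overlaps gold_phase ✓
(amber_phase, red_phase): amber_phase overlaps red_phase ✓
(amber_phase, silver_phase): amber_phase overlaps silver_phase ✓
(amber_phase, violet_phase): amber_phase overlaps violet_phase ✓
(blue_phase, cyan_phase): blue_phase overlaps cyan_phase ✓
(cyan_phase, gold_phase): cyan_phase overlaps gold_phase ✓
(cyan_phase, silver_phase): cyan_phase overlaps silver_phase ✓
(cyan_phase, violet_phase): cyan_phase overlaps violet_phase ✓
(gold_phase, silver_phase): gold_phase overlaps silver_phase ✓
(gold_phase, teal_phase): gold_phase overlaps teal_phase ✓
(gold_phase, violet_phase): gold_phase overlaps violet_phase ✓
(red_phase, silver_phase): red_phase overlaps silver_phase ✓
(red_phase, violet_phase): red_phase overlaps violet_phase ✓
(silver_phase, teal_phase): silver_phase overlaps teal_phase ✓
(violet_phase, silver_phase): violet_phase overlaps silver_phase ✓
(violet_phase, teal_phase): violet_phase overlaps teal_phase ✓
Count: 16.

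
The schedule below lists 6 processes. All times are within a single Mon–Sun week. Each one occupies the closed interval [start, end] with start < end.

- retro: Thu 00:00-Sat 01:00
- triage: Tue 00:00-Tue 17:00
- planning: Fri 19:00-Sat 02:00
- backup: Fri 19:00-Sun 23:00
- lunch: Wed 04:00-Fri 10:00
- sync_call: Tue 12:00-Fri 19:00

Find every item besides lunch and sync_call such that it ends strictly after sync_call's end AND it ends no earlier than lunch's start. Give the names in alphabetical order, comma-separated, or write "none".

backup, planning, retro

Conditions: its end is strictly after sync_call's end (X.end > Fri 19:00) AND its end is no earlier than lunch's start (X.end >= Wed 04:00).
backup: end Sun 23:00 > Fri 19:00? ✓; end Sun 23:00 >= Wed 04:00? ✓ → yes.
planning: end Sat 02:00 > Fri 19:00? ✓; end Sat 02:00 >= Wed 04:00? ✓ → yes.
retro: end Sat 01:00 > Fri 19:00? ✓; end Sat 01:00 >= Wed 04:00? ✓ → yes.
triage: end Tue 17:00 > Fri 19:00? ✗; end Tue 17:00 >= Wed 04:00? ✗ → no.
Result: backup, planning, retro.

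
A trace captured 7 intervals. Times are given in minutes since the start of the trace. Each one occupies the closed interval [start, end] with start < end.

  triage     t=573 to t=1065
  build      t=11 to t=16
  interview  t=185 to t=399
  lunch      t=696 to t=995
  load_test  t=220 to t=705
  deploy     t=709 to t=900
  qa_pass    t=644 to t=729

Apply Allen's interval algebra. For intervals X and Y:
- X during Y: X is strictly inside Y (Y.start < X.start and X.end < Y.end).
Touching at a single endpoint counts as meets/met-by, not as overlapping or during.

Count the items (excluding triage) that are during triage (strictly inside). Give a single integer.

3

Target triage = [t=573, t=1065].
build [t=11, t=16] → before → no.
deploy [t=709, t=900] → during → counts.
interview [t=185, t=399] → before → no.
load_test [t=220, t=705] → overlaps → no.
lunch [t=696, t=995] → during → counts.
qa_pass [t=644, t=729] → during → counts.
Total: 3.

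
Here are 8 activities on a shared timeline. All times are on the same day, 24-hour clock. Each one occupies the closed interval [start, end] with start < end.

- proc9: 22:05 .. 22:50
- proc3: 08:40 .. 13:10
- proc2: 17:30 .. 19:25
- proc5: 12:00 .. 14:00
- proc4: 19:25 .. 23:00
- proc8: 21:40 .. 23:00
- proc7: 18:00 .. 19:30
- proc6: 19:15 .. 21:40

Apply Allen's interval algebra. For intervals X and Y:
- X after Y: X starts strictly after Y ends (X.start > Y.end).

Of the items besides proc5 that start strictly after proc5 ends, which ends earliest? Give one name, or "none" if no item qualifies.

Target proc5 = [12:00, 14:00].
proc2 [17:30, 19:25] → after → candidate.
proc3 [08:40, 13:10] → overlaps → excluded.
proc4 [19:25, 23:00] → after → candidate.
proc6 [19:15, 21:40] → after → candidate.
proc7 [18:00, 19:30] → after → candidate.
proc8 [21:40, 23:00] → after → candidate.
proc9 [22:05, 22:50] → after → candidate.
Among candidates, earliest end is 19:25 → proc2.

proc2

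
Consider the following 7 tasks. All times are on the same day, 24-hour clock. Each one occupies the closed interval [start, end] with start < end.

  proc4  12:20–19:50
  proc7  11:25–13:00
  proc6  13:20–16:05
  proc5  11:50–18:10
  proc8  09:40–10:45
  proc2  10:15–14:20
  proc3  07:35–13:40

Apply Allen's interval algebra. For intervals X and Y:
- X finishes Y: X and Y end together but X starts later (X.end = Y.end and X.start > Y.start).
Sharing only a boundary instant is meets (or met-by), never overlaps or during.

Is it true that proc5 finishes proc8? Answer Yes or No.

No

proc5 = [11:50, 18:10], proc8 = [09:40, 10:45].
Actual relation of proc5 to proc8: after.
Asked whether 'finishes' holds → No.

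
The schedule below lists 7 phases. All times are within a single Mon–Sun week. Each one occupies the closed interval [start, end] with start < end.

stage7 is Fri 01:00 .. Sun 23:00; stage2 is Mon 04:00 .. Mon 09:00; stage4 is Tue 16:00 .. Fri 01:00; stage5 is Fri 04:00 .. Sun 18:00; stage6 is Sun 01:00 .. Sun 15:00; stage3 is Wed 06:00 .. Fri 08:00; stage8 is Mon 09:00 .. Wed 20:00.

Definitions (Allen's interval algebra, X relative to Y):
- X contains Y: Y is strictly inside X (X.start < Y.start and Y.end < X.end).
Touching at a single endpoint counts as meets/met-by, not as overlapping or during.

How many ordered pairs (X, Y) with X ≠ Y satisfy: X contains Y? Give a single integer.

3

Checking all 42 ordered pairs for relation 'contains'; matching pairs in alphabetical order:
(stage5, stage6): stage5 contains stage6 ✓
(stage7, stage5): stage7 contains stage5 ✓
(stage7, stage6): stage7 contains stage6 ✓
Count: 3.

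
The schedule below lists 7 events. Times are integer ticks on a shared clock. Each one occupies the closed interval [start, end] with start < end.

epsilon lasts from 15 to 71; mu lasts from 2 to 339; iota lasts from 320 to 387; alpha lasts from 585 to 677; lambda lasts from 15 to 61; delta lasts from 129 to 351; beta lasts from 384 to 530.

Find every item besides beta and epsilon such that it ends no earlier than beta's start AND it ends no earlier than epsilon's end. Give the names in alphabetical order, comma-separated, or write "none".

alpha, iota

Conditions: its end is no earlier than beta's start (X.end >= 384) AND its end is no earlier than epsilon's end (X.end >= 71).
alpha: end 677 >= 384? ✓; end 677 >= 71? ✓ → yes.
delta: end 351 >= 384? ✗; end 351 >= 71? ✓ → no.
iota: end 387 >= 384? ✓; end 387 >= 71? ✓ → yes.
lambda: end 61 >= 384? ✗; end 61 >= 71? ✗ → no.
mu: end 339 >= 384? ✗; end 339 >= 71? ✓ → no.
Result: alpha, iota.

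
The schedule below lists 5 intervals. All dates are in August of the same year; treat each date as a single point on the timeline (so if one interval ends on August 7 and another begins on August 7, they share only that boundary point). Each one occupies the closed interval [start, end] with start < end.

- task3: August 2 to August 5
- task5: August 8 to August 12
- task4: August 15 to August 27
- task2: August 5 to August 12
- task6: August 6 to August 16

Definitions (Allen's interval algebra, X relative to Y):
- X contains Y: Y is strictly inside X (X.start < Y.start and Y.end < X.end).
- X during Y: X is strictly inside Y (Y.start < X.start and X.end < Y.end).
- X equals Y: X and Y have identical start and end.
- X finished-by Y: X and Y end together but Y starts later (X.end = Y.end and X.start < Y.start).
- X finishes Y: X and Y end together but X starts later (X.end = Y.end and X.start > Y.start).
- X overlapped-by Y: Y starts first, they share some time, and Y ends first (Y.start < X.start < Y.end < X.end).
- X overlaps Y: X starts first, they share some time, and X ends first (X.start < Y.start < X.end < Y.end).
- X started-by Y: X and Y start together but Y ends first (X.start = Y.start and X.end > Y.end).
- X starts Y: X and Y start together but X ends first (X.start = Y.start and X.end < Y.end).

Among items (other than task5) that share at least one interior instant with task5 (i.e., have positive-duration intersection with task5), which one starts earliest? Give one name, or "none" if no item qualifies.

Target task5 = [August 8, August 12].
task2 [August 5, August 12] → finished-by → candidate.
task3 [August 2, August 5] → before → excluded.
task4 [August 15, August 27] → after → excluded.
task6 [August 6, August 16] → contains → candidate.
Among candidates, earliest start is August 5 → task2.

task2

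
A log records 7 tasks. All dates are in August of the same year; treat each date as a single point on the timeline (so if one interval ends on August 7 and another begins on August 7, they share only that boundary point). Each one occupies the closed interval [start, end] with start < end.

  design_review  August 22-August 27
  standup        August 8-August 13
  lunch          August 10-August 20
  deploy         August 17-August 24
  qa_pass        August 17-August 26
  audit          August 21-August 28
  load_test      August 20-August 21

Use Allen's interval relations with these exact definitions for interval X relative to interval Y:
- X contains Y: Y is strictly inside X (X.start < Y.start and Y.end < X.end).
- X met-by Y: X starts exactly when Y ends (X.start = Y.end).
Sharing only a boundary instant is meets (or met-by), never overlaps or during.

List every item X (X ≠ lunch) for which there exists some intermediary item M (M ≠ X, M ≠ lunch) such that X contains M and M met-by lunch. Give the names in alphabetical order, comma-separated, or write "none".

deploy, qa_pass

Target lunch = [August 10, August 20].
Intermediaries M with M met-by lunch: load_test.
Via load_test — items with X contains load_test: deploy, qa_pass.
Union: deploy, qa_pass.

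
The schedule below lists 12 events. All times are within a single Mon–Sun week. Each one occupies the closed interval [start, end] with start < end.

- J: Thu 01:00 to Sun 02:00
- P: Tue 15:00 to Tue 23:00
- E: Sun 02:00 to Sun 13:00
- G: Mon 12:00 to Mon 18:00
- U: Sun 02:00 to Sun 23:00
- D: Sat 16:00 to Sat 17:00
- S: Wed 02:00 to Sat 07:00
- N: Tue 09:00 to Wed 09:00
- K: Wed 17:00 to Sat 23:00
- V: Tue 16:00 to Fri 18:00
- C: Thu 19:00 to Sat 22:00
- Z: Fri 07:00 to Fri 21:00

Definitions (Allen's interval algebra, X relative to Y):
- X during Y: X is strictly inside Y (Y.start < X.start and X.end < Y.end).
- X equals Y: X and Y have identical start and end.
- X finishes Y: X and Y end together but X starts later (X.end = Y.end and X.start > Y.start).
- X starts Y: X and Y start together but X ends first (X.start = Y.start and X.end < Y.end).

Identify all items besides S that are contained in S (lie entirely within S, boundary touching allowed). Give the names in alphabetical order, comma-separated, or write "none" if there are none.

Target S = [Wed 02:00, Sat 07:00].
C [Thu 19:00, Sat 22:00] → overlapped-by → no.
D [Sat 16:00, Sat 17:00] → after → no.
E [Sun 02:00, Sun 13:00] → after → no.
G [Mon 12:00, Mon 18:00] → before → no.
J [Thu 01:00, Sun 02:00] → overlapped-by → no.
K [Wed 17:00, Sat 23:00] → overlapped-by → no.
N [Tue 09:00, Wed 09:00] → overlaps → no.
P [Tue 15:00, Tue 23:00] → before → no.
U [Sun 02:00, Sun 23:00] → after → no.
V [Tue 16:00, Fri 18:00] → overlaps → no.
Z [Fri 07:00, Fri 21:00] → during → yes.
Result: Z.

Z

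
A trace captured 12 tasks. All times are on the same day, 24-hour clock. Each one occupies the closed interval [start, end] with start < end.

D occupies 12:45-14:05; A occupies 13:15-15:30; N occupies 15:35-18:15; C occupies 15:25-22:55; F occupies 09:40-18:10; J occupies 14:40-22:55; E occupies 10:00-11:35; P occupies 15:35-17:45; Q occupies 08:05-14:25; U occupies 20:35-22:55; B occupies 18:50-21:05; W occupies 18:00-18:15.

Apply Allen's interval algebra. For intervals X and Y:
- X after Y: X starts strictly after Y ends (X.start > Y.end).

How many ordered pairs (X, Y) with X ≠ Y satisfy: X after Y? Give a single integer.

Checking all 132 ordered pairs for relation 'after'; matching pairs in alphabetical order:
(A, E): A after E ✓
(B, A): B after A ✓
(B, D): B after D ✓
(B, E): B after E ✓
(B, F): B after F ✓
(B, N): B after N ✓
(B, P): B after P ✓
(B, Q): B after Q ✓
(B, W): B after W ✓
(C, D): C after D ✓
(C, E): C after E ✓
(C, Q): C after Q ✓
(D, E): D after E ✓
(J, D): J after D ✓
(J, E): J after E ✓
(J, Q): J after Q ✓
(N, A): N after A ✓
(N, D): N after D ✓
(N, E): N after E ✓
(N, Q): N after Q ✓
(P, A): P after A ✓
(P, D): P after D ✓
(P, E): P after E ✓
(P, Q): P after Q ✓
... plus 13 further pairs not listed.
Count: 37.

37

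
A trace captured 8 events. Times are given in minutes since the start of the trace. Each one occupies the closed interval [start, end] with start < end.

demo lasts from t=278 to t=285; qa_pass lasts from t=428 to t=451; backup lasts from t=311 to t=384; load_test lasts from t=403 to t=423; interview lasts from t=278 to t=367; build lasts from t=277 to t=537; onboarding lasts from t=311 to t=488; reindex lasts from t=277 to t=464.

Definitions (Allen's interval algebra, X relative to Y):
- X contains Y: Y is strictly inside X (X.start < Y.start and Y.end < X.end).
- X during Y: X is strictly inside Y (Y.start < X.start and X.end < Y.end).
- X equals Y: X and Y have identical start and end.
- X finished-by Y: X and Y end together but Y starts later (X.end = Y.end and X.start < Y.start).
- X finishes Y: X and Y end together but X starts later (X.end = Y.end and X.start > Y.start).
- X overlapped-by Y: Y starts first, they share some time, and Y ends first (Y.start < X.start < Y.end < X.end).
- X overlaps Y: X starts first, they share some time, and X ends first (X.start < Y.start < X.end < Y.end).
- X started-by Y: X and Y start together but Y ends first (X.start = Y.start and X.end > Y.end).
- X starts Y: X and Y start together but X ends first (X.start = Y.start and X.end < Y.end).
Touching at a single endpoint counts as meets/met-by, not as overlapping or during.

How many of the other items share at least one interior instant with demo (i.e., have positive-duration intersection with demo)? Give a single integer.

Target demo = [t=278, t=285].
backup [t=311, t=384] → after → no.
build [t=277, t=537] → contains → counts.
interview [t=278, t=367] → started-by → counts.
load_test [t=403, t=423] → after → no.
onboarding [t=311, t=488] → after → no.
qa_pass [t=428, t=451] → after → no.
reindex [t=277, t=464] → contains → counts.
Total: 3.

3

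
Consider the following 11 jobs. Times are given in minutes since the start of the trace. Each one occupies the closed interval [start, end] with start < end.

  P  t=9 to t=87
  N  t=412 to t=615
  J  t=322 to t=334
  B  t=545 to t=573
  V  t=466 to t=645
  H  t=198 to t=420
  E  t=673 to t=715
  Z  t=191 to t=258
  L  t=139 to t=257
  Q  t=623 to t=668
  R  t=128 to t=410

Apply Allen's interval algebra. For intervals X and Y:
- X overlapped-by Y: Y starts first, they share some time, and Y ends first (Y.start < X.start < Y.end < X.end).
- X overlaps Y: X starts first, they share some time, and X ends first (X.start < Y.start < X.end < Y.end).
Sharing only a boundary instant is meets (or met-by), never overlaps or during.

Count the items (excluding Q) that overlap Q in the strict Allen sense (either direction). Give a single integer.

Target Q = [t=623, t=668].
B [t=545, t=573] → before → no.
E [t=673, t=715] → after → no.
H [t=198, t=420] → before → no.
J [t=322, t=334] → before → no.
L [t=139, t=257] → before → no.
N [t=412, t=615] → before → no.
P [t=9, t=87] → before → no.
R [t=128, t=410] → before → no.
V [t=466, t=645] → overlaps → counts.
Z [t=191, t=258] → before → no.
Total: 1.

1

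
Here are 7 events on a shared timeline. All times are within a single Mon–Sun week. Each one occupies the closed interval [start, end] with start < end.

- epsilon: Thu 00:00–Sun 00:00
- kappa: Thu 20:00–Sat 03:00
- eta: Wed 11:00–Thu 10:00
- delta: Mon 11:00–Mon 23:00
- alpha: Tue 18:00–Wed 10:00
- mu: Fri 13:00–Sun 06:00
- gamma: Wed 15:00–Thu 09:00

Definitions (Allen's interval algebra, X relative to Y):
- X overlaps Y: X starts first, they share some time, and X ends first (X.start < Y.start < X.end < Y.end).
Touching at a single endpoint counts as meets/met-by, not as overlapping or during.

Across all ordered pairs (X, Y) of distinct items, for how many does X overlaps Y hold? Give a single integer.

Checking all 42 ordered pairs for relation 'overlaps'; matching pairs in alphabetical order:
(epsilon, mu): epsilon overlaps mu ✓
(eta, epsilon): eta overlaps epsilon ✓
(gamma, epsilon): gamma overlaps epsilon ✓
(kappa, mu): kappa overlaps mu ✓
Count: 4.

4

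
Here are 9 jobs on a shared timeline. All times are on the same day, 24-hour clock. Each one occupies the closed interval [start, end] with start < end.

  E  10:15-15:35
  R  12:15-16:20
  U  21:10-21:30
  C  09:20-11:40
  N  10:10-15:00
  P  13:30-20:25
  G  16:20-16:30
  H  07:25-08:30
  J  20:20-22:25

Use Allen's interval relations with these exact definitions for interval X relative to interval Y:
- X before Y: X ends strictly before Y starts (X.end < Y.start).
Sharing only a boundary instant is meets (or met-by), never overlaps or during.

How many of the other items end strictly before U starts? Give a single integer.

7

Target U = [21:10, 21:30].
C [09:20, 11:40] → before → counts.
E [10:15, 15:35] → before → counts.
G [16:20, 16:30] → before → counts.
H [07:25, 08:30] → before → counts.
J [20:20, 22:25] → contains → no.
N [10:10, 15:00] → before → counts.
P [13:30, 20:25] → before → counts.
R [12:15, 16:20] → before → counts.
Total: 7.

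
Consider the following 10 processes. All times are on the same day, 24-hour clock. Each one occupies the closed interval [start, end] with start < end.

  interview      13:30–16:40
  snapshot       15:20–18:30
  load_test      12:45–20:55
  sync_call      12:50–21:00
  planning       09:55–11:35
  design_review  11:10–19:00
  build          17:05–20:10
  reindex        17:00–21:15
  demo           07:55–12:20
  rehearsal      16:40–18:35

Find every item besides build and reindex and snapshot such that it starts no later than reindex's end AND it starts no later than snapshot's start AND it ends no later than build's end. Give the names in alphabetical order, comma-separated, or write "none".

demo, design_review, interview, planning

Conditions: its start is no later than reindex's end (X.start <= 21:15) AND its start is no later than snapshot's start (X.start <= 15:20) AND its end is no later than build's end (X.end <= 20:10).
demo: start 07:55 <= 21:15? ✓; start 07:55 <= 15:20? ✓; end 12:20 <= 20:10? ✓ → yes.
design_review: start 11:10 <= 21:15? ✓; start 11:10 <= 15:20? ✓; end 19:00 <= 20:10? ✓ → yes.
interview: start 13:30 <= 21:15? ✓; start 13:30 <= 15:20? ✓; end 16:40 <= 20:10? ✓ → yes.
load_test: start 12:45 <= 21:15? ✓; start 12:45 <= 15:20? ✓; end 20:55 <= 20:10? ✗ → no.
planning: start 09:55 <= 21:15? ✓; start 09:55 <= 15:20? ✓; end 11:35 <= 20:10? ✓ → yes.
rehearsal: start 16:40 <= 21:15? ✓; start 16:40 <= 15:20? ✗; end 18:35 <= 20:10? ✓ → no.
sync_call: start 12:50 <= 21:15? ✓; start 12:50 <= 15:20? ✓; end 21:00 <= 20:10? ✗ → no.
Result: demo, design_review, interview, planning.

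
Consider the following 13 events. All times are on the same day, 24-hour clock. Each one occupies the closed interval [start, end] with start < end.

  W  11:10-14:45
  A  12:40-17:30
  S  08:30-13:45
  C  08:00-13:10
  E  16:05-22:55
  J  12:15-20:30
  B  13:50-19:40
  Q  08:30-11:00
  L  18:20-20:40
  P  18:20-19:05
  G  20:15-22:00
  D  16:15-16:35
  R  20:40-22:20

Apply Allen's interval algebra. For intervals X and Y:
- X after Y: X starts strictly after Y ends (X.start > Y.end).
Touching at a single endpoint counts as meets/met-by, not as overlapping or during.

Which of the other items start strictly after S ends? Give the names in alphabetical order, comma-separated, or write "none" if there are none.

B, D, E, G, L, P, R

Target S = [08:30, 13:45].
A [12:40, 17:30] → overlapped-by → no.
B [13:50, 19:40] → after → yes.
C [08:00, 13:10] → overlaps → no.
D [16:15, 16:35] → after → yes.
E [16:05, 22:55] → after → yes.
G [20:15, 22:00] → after → yes.
J [12:15, 20:30] → overlapped-by → no.
L [18:20, 20:40] → after → yes.
P [18:20, 19:05] → after → yes.
Q [08:30, 11:00] → starts → no.
R [20:40, 22:20] → after → yes.
W [11:10, 14:45] → overlapped-by → no.
Result: B, D, E, G, L, P, R.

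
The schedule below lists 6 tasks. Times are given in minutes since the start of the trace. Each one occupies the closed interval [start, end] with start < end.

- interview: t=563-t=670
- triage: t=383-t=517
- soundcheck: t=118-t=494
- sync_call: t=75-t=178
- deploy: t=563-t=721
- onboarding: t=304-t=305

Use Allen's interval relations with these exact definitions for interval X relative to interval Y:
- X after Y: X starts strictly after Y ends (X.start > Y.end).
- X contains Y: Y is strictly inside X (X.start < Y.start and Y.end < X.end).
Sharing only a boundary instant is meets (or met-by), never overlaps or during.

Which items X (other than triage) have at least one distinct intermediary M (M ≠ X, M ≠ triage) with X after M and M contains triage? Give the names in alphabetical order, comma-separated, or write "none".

none

Target triage = [t=383, t=517].
Intermediaries M with M contains triage: none.
Union: none.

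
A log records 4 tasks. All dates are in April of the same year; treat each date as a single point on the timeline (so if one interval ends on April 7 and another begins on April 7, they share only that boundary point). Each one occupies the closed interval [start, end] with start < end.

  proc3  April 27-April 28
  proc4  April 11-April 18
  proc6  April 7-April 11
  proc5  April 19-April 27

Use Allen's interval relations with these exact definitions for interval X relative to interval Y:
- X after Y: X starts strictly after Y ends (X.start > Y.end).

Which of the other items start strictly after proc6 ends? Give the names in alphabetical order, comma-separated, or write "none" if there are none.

proc3, proc5

Target proc6 = [April 7, April 11].
proc3 [April 27, April 28] → after → yes.
proc4 [April 11, April 18] → met-by → no.
proc5 [April 19, April 27] → after → yes.
Result: proc3, proc5.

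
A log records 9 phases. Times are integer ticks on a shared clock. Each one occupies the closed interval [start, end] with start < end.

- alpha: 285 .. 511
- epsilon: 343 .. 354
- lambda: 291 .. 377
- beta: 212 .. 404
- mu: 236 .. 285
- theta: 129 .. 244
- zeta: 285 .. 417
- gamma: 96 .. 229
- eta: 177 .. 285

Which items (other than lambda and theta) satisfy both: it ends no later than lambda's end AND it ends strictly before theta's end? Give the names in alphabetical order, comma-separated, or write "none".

Conditions: its end is no later than lambda's end (X.end <= 377) AND its end is strictly before theta's end (X.end < 244).
alpha: end 511 <= 377? ✗; end 511 < 244? ✗ → no.
beta: end 404 <= 377? ✗; end 404 < 244? ✗ → no.
epsilon: end 354 <= 377? ✓; end 354 < 244? ✗ → no.
eta: end 285 <= 377? ✓; end 285 < 244? ✗ → no.
gamma: end 229 <= 377? ✓; end 229 < 244? ✓ → yes.
mu: end 285 <= 377? ✓; end 285 < 244? ✗ → no.
zeta: end 417 <= 377? ✗; end 417 < 244? ✗ → no.
Result: gamma.

gamma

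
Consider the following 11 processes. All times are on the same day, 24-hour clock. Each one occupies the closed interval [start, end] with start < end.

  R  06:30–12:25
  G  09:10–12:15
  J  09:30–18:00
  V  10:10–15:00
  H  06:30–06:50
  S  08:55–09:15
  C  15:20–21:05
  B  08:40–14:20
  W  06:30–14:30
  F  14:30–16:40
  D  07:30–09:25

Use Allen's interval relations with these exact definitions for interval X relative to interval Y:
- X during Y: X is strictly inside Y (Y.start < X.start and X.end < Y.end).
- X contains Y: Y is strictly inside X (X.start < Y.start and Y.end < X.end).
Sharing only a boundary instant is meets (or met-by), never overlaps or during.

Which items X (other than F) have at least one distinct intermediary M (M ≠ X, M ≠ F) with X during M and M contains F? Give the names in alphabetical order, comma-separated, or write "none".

V

Target F = [14:30, 16:40].
Intermediaries M with M contains F: J.
Via J — items with X during J: V.
Union: V.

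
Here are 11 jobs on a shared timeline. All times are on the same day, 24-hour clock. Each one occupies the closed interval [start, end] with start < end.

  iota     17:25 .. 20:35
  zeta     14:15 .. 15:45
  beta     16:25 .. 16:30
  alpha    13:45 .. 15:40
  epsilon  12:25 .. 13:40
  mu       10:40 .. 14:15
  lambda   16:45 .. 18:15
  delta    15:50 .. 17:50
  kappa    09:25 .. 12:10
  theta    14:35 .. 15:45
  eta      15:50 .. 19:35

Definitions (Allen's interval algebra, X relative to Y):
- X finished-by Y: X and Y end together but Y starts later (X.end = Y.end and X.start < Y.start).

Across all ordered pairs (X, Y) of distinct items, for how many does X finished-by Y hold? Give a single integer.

1

Checking all 110 ordered pairs for relation 'finished-by'; matching pairs in alphabetical order:
(zeta, theta): zeta finished-by theta ✓
Count: 1.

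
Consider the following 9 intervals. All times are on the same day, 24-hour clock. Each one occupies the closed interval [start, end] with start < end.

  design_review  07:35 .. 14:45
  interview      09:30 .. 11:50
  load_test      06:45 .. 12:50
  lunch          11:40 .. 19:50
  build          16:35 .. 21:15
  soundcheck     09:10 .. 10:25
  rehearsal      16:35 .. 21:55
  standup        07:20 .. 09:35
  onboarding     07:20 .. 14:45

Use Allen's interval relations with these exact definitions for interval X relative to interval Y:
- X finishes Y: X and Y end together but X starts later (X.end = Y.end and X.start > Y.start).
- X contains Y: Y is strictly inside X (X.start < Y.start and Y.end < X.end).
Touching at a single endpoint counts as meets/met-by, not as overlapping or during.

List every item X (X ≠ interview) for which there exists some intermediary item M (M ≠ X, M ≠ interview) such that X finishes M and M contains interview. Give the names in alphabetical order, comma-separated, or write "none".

design_review

Target interview = [09:30, 11:50].
Intermediaries M with M contains interview: design_review, load_test, onboarding.
Via design_review — items with X finishes design_review: none.
Via load_test — items with X finishes load_test: none.
Via onboarding — items with X finishes onboarding: design_review.
Union: design_review.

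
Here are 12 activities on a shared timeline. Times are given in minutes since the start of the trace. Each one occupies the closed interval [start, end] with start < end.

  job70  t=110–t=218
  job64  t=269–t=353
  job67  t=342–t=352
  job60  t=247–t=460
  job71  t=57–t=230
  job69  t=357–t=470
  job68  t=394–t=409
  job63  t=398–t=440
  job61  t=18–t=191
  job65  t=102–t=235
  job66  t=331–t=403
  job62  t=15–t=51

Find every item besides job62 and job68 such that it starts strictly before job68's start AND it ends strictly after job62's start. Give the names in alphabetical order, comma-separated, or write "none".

Conditions: its start is strictly before job68's start (X.start < t=394) AND its end is strictly after job62's start (X.end > t=15).
job60: start t=247 < t=394? ✓; end t=460 > t=15? ✓ → yes.
job61: start t=18 < t=394? ✓; end t=191 > t=15? ✓ → yes.
job63: start t=398 < t=394? ✗; end t=440 > t=15? ✓ → no.
job64: start t=269 < t=394? ✓; end t=353 > t=15? ✓ → yes.
job65: start t=102 < t=394? ✓; end t=235 > t=15? ✓ → yes.
job66: start t=331 < t=394? ✓; end t=403 > t=15? ✓ → yes.
job67: start t=342 < t=394? ✓; end t=352 > t=15? ✓ → yes.
job69: start t=357 < t=394? ✓; end t=470 > t=15? ✓ → yes.
job70: start t=110 < t=394? ✓; end t=218 > t=15? ✓ → yes.
job71: start t=57 < t=394? ✓; end t=230 > t=15? ✓ → yes.
Result: job60, job61, job64, job65, job66, job67, job69, job70, job71.

job60, job61, job64, job65, job66, job67, job69, job70, job71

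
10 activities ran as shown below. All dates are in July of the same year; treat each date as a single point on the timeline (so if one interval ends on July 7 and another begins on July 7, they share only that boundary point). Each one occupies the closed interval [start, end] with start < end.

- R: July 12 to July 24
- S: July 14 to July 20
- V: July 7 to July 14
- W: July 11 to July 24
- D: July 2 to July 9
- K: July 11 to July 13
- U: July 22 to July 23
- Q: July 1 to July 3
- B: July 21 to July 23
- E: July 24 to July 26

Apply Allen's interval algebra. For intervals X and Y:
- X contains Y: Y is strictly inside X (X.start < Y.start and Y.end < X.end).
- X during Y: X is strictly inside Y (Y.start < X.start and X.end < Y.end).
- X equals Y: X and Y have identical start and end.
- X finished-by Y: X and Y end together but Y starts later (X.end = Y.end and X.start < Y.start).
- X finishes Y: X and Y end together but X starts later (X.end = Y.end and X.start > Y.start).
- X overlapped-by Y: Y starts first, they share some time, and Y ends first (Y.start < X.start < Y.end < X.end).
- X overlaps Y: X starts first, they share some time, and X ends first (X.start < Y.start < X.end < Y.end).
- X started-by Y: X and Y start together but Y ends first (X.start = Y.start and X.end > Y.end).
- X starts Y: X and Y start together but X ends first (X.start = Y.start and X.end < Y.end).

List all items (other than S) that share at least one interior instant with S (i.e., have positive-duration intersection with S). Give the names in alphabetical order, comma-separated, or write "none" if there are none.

Target S = [July 14, July 20].
B [July 21, July 23] → after → no.
D [July 2, July 9] → before → no.
E [July 24, July 26] → after → no.
K [July 11, July 13] → before → no.
Q [July 1, July 3] → before → no.
R [July 12, July 24] → contains → yes.
U [July 22, July 23] → after → no.
V [July 7, July 14] → meets → no.
W [July 11, July 24] → contains → yes.
Result: R, W.

R, W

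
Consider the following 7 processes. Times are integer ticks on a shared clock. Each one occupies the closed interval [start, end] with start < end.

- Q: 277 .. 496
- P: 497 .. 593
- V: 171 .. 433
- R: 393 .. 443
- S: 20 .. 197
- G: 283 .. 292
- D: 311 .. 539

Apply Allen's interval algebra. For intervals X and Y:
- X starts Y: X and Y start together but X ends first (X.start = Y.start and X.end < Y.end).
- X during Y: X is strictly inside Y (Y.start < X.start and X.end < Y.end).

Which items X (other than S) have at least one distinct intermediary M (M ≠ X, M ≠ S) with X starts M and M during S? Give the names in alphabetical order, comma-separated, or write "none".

Target S = [20, 197].
Intermediaries M with M during S: none.
Union: none.

none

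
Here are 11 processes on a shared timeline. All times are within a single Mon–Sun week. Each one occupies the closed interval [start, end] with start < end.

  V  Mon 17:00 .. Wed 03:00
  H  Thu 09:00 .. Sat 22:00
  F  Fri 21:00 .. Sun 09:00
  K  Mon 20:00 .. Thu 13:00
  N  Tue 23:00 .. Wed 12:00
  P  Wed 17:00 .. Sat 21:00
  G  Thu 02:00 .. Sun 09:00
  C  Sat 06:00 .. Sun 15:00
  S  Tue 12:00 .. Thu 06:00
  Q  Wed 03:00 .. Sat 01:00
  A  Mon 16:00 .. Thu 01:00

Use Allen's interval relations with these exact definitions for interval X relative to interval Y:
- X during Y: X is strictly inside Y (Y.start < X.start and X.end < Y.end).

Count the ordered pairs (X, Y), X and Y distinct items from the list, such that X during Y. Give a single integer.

Checking all 110 ordered pairs for relation 'during'; matching pairs in alphabetical order:
(H, G): H during G ✓
(N, A): N during A ✓
(N, K): N during K ✓
(N, S): N during S ✓
(S, K): S during K ✓
(V, A): V during A ✓
Count: 6.

6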